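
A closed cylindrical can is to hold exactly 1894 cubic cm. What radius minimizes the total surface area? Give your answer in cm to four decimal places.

With radius r and height h, πr²h = 1894 so h = 1894/(πr²), and S(r) = 2πr² + 2πrh = 2πr² + 2·1894/r.
S'(r) = 4πr − 2·1894/r² = 0 ⇒ r³ = 1894/(2π), so r ≈ 6.7050 and h = 2r ≈ 13.4100.
S''(r) = 4π + 4·1894/r³ > 0, so this is the minimum; S ≈ 847.4248.

6.7050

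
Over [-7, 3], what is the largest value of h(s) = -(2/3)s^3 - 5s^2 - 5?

-5

Differentiating, h'(s) = -2s^2 - 10s; which vanishes at s = -5 and s = 0.
Compare values at every candidate in [-7, 3]: h(-7) = -64/3,  h(-5) = -140/3,  h(0) = -5,  h(3) = -68.
Hence the absolute maximum is -5 at s = 0.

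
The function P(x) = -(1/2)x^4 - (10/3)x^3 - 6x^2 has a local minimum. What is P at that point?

P'(x) = -2x^3 - 10x^2 - 12x = 0 at x = -3, -2, 0.
P''(x) = -6x^2 - 20x - 12. P''(-3) = -6 < 0 ⇒ local maximum; P''(-2) = 4 > 0 ⇒ local minimum; P''(0) = -12 < 0 ⇒ local maximum.
The local minimum is P(-2) = -16/3.

-16/3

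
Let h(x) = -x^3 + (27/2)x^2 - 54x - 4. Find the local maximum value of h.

h'(x) = -3x^2 + 27x - 54. Setting h'(x) = 0 gives x ∈ {3, 6}.
h''(x) = -6x + 27. h''(3) = 9 > 0 ⇒ local minimum; h''(6) = -9 < 0 ⇒ local maximum.
The local maximum is h(6) = -58.

-58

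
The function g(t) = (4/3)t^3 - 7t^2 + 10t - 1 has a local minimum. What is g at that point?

13/12

g'(t) = 4t^2 - 14t + 10. Setting g'(t) = 0 gives t ∈ {1, 5/2}.
g''(t) = 8t - 14. g''(1) = -6 < 0 ⇒ local maximum; g''(5/2) = 6 > 0 ⇒ local minimum.
The local minimum is g(5/2) = 13/12.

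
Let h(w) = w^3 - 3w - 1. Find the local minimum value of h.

Critical points: h'(w) = 3w^2 - 3 vanishes at w = -1, 1.
Second-derivative test with h''(w) = 6w: h''(-1) = -6 < 0 ⇒ local maximum; h''(1) = 6 > 0 ⇒ local minimum.
Thus h has its local minimum at w = 1, with value -3.

-3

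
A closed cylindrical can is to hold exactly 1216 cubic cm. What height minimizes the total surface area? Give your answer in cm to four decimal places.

With radius r and height h, πr²h = 1216 so h = 1216/(πr²), and S(r) = 2πr² + 2πrh = 2πr² + 2·1216/r.
S'(r) = 4πr − 2·1216/r² = 0 ⇒ r³ = 1216/(2π), so r ≈ 5.7843 and h = 2r ≈ 11.5686.
S''(r) = 4π + 4·1216/r³ > 0, so this is the minimum; S ≈ 630.6721.

11.5686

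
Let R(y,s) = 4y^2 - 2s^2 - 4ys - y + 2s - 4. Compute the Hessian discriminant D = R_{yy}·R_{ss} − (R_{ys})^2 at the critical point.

-48

∂R/∂y = 8y - 4s - 1 = 0 and ∂R/∂s = -4y - 4s + 2 = 0, so (y, s) = (1/4, 1/4).
The Hessian has R_{yy} = 8, R_{ss} = -4, R_{ys} = -4, giving D = -48 < 0, so the point is a saddle point.
D = (8)·(-4) − (-4)^2 = -48.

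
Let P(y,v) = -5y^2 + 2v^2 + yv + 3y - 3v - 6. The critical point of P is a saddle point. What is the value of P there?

-264/41

∂P/∂y = -10y + v + 3 = 0 and ∂P/∂v = y + 4v - 3 = 0, so (y, v) = (15/41, 27/41).
The Hessian has P_{yy} = -10, P_{vv} = 4, P_{yv} = 1, giving D = -41 < 0, so the point is a saddle point.
P(15/41, 27/41) = -264/41.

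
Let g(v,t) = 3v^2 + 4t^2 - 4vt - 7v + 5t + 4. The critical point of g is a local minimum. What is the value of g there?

∂g/∂v = 6v - 4t - 7 = 0 and ∂g/∂t = -4v + 8t + 5 = 0, so (v, t) = (9/8, -1/16).
The Hessian has g_{vv} = 6, g_{tt} = 8, g_{vt} = -4, giving D = 32 > 0 with g_{vv} > 0, so the point is a local minimum.
g(9/8, -1/16) = -3/32.

-3/32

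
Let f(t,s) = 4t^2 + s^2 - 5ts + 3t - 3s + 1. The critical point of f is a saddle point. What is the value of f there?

1

∂f/∂t = 8t - 5s + 3 = 0 and ∂f/∂s = -5t + 2s - 3 = 0, so (t, s) = (-1, -1).
The Hessian has f_{tt} = 8, f_{ss} = 2, f_{ts} = -5, giving D = -9 < 0, so the point is a saddle point.
f(-1, -1) = 1.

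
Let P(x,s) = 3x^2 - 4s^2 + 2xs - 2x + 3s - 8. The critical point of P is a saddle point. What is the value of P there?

-393/52

∂P/∂x = 6x + 2s - 2 = 0 and ∂P/∂s = 2x - 8s + 3 = 0, so (x, s) = (5/26, 11/26).
The Hessian has P_{xx} = 6, P_{ss} = -8, P_{xs} = 2, giving D = -52 < 0, so the point is a saddle point.
P(5/26, 11/26) = -393/52.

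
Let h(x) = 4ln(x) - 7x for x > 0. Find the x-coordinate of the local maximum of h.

h'(x) = 4/x − 7 = 0 gives x = 4/7.
h''(x) = -4/x², which is negative for x > 0, so this is a local maximum.
h(4/7) = 4·ln(4/7) - 4 ≈ -6.2385.

4/7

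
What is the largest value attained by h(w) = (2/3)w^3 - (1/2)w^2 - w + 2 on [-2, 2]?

10/3

h'(w) = 2w^2 - w - 1, which vanishes at w = -1/2 and w = 1.
Compare values at every candidate in [-2, 2]: h(-2) = -10/3; h(-1/2) = 55/24; h(1) = 7/6; h(2) = 10/3.
Hence the absolute maximum is 10/3 at w = 2.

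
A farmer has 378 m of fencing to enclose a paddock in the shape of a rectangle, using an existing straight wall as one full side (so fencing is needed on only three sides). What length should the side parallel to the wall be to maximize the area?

189

Let the sides perpendicular to the wall have length x and the parallel side y, so 2x + y = 378 and the area is A = xy = x(378 − 2x).
A'(x) = 378 − 4x = 0 gives x = 189/2, and A''(x) = −4 < 0 confirms a maximum.
Then y = 378 − 2·189/2 = 189 and A = 35721/2.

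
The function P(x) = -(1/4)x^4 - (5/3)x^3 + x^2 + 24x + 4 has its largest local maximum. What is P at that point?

P'(x) = -x^3 - 5x^2 + 2x + 24. Setting P'(x) = 0 gives x ∈ {-4, -3, 2}.
Since P''(x) = -3x^2 - 10x + 2, we get P''(-4) = -6 < 0 ⇒ local maximum; P''(-3) = 5 > 0 ⇒ local minimum; P''(2) = -30 < 0 ⇒ local maximum.
So the largest local maximum value is P(2) = 116/3.

116/3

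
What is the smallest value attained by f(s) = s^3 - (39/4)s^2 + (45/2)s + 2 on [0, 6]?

-17/4

Differentiating, f'(s) = 3s^2 - (39/2)s + 45/2; which vanishes at s = 3/2 and s = 5.
Candidates: f(0) = 2; f(3/2) = 275/16; f(5) = -17/4; f(6) = 2.
Hence the absolute minimum is -17/4 at s = 5.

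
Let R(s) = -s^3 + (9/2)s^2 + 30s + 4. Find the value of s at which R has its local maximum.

R'(s) = -3s^2 + 9s + 30. Setting R'(s) = 0 gives s ∈ {-2, 5}.
Since R''(s) = -6s + 9, we get R''(-2) = 21 > 0 ⇒ local minimum; R''(5) = -21 < 0 ⇒ local maximum.
Thus R has its local maximum at s = 5, with value 283/2.

5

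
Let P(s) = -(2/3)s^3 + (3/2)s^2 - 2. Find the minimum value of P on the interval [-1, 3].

-13/2

The derivative is -2s^2 + 3s, which vanishes at s = 0 and s = 3/2.
Candidates: P(-1) = 1/6,  P(0) = -2,  P(3/2) = -7/8,  P(3) = -13/2.
So the minimum is P(3) = -13/2.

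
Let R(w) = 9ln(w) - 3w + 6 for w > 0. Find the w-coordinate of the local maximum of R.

R'(w) = 9/w − 3 = 0 gives w = 3.
R''(w) = -9/w², which is negative for w > 0, so this is a local maximum.
R(3) = 9·ln(3) - 9 + 6 ≈ 6.8875.

3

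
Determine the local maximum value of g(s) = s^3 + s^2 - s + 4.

Critical points: g'(s) = 3s^2 + 2s - 1 vanishes at s = -1, 1/3.
Second-derivative test with g''(s) = 6s + 2: g''(-1) = -4 < 0 ⇒ local maximum; g''(1/3) = 4 > 0 ⇒ local minimum.
Thus g has its local maximum at s = -1, with value 5.

5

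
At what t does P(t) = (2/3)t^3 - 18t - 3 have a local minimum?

3

P'(t) = 2t^2 - 18. Setting P'(t) = 0 gives t ∈ {-3, 3}.
P''(t) = 4t. P''(-3) = -12 < 0 ⇒ local maximum; P''(3) = 12 > 0 ⇒ local minimum.
So the local minimum value is P(3) = -39.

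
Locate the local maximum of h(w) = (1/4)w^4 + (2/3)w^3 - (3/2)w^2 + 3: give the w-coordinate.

0

Critical points: h'(w) = w^3 + 2w^2 - 3w vanishes at w = -3, 0, 1.
Since h''(w) = 3w^2 + 4w - 3, we get h''(-3) = 12 > 0 ⇒ local minimum; h''(0) = -3 < 0 ⇒ local maximum; h''(1) = 4 > 0 ⇒ local minimum.
So the local maximum value is h(0) = 3.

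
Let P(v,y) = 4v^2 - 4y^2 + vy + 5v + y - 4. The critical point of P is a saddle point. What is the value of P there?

-361/65

∂P/∂v = 8v + y + 5 = 0 and ∂P/∂y = v - 8y + 1 = 0, so (v, y) = (-41/65, 3/65).
The Hessian has P_{vv} = 8, P_{yy} = -8, P_{vy} = 1, giving D = -65 < 0, so the point is a saddle point.
P(-41/65, 3/65) = -361/65.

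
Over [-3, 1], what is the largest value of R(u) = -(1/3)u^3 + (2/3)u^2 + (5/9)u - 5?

R'(u) = -u^2 + (4/3)u + 5/9, whose only zero in [-3, 1] is u = -1/3.
Compare values at every candidate in [-3, 1]: R(-3) = 25/3,  R(-1/3) = -413/81,  R(1) = -37/9.
The maximum over the interval is 25/3, attained at u = -3.

25/3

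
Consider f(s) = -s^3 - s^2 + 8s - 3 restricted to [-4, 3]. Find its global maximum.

The derivative is -3s^2 - 2s + 8, which vanishes at s = -2 and s = 4/3.
Candidates: f(-4) = 13, f(-2) = -15, f(4/3) = 95/27, f(3) = -15.
Hence the absolute maximum is 13 at s = -4.

13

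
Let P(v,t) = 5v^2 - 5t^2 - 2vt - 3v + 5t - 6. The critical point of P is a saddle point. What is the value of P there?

∂P/∂v = 10v - 2t - 3 = 0 and ∂P/∂t = -2v - 10t + 5 = 0, so (v, t) = (5/13, 11/26).
The Hessian has P_{vv} = 10, P_{tt} = -10, P_{vt} = -2, giving D = -104 < 0, so the point is a saddle point.
P(5/13, 11/26) = -287/52.

-287/52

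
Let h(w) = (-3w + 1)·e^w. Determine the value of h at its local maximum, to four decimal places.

1.5403

Differentiating with the product rule gives h'(w) = (-3w - 2)·e^w. Since e^w > 0, the only critical point is w = -2/3.
h''(-2/3) has the same sign as -3 < 0, so this is a local maximum.
h(-2/3) = (3)·e^(-2/3) ≈ 1.5403.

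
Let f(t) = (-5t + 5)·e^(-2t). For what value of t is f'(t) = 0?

3/2

Differentiating with the product rule gives f'(t) = (10t - 15)·e^(-2t). Since e^(-2t) > 0, the only critical point is t = 3/2.
f''(3/2) has the same sign as 10 > 0, so this is a local minimum.
f(3/2) = (-5/2)·e^(-3) ≈ -0.1245.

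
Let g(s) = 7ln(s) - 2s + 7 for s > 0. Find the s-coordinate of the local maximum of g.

g'(s) = 7/s − 2 = 0 gives s = 7/2.
g''(s) = -7/s², which is negative for s > 0, so this is a local maximum.
g(7/2) = 7·ln(7/2) - 7 + 7 ≈ 8.7693.

7/2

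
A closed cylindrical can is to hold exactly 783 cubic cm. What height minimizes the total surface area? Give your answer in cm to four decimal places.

With radius r and height h, πr²h = 783 so h = 783/(πr²), and S(r) = 2πr² + 2πrh = 2πr² + 2·783/r.
S'(r) = 4πr − 2·783/r² = 0 ⇒ r³ = 783/(2π), so r ≈ 4.9949 and h = 2r ≈ 9.9898.
S''(r) = 4π + 4·783/r³ > 0, so this is the minimum; S ≈ 470.2791.

9.9898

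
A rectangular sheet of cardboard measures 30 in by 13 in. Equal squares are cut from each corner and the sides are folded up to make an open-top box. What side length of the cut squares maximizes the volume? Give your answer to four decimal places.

With cut size x, the volume is V(x) = x(30 − 2x)(13 − 2x) for 0 < x < 6.5.
V'(x) = 12x^2 − 172x + 390. Setting V'(x) = 0 gives x ≈ 2.8237 (the root in (0, 6.5)).
V''(x) = 24x − 172 is negative there, so this is the maximum; V ≈ 505.5974.

2.8237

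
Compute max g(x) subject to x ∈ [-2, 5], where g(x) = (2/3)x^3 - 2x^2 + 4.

g'(x) = 2x^2 - 4x, which vanishes at x = 0 and x = 2.
Compare values at every candidate in [-2, 5]: g(-2) = -28/3, g(0) = 4, g(2) = 4/3, g(5) = 112/3.
So the maximum is g(5) = 112/3.

112/3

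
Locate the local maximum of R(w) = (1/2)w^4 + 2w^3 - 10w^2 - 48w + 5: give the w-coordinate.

R'(w) = 2w^3 + 6w^2 - 20w - 48 = 0 at w = -4, -2, 3.
Second-derivative test with R''(w) = 6w^2 + 12w - 20: R''(-4) = 28 > 0 ⇒ local minimum; R''(-2) = -20 < 0 ⇒ local maximum; R''(3) = 70 > 0 ⇒ local minimum.
Thus R has its local maximum at w = -2, with value 53.

-2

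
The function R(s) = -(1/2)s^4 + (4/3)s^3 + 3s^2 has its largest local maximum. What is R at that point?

R'(s) = -2s^3 + 4s^2 + 6s. Setting R'(s) = 0 gives s ∈ {-1, 0, 3}.
R''(s) = -6s^2 + 8s + 6. R''(-1) = -8 < 0 ⇒ local maximum; R''(0) = 6 > 0 ⇒ local minimum; R''(3) = -24 < 0 ⇒ local maximum.
So the largest local maximum value is R(3) = 45/2.

45/2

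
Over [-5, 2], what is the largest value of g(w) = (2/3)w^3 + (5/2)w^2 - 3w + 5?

37/2

Differentiating, g'(w) = 2w^2 + 5w - 3; which vanishes at w = -3 and w = 1/2.
Evaluating at the critical points and endpoints: g(-5) = -5/6,  g(-3) = 37/2,  g(1/2) = 101/24,  g(2) = 43/3.
So the maximum is g(-3) = 37/2.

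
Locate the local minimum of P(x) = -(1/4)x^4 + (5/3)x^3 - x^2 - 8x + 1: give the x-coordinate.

P'(x) = -x^3 + 5x^2 - 2x - 8 = 0 at x = -1, 2, 4.
Second-derivative test with P''(x) = -3x^2 + 10x - 2: P''(-1) = -15 < 0 ⇒ local maximum; P''(2) = 6 > 0 ⇒ local minimum; P''(4) = -10 < 0 ⇒ local maximum.
The local minimum is P(2) = -29/3.

2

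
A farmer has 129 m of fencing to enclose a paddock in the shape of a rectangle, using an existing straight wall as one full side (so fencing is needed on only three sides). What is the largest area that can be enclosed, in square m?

Let the sides perpendicular to the wall have length x and the parallel side y, so 2x + y = 129 and the area is A = xy = x(129 − 2x).
A'(x) = 129 − 4x = 0 gives x = 129/4, and A''(x) = −4 < 0 confirms a maximum.
Then y = 129 − 2·129/4 = 129/2 and A = 16641/8.

16641/8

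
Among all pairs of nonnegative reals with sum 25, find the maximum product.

With x + y = 25, the product is P(x) = x(25 − x).
P'(x) = 25 − 2x = 0 gives x = 25/2; P'' = −2 < 0, so this is the maximum.
P = 25/2·25/2 = 625/4.

625/4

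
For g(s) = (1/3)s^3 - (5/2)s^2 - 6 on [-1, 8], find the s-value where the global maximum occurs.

8

The derivative is s^2 - 5s, which vanishes at s = 0 and s = 5.
Evaluating at the critical points and endpoints: g(-1) = -53/6,  g(0) = -6,  g(5) = -161/6,  g(8) = 14/3.
Hence the absolute maximum is 14/3 at s = 8.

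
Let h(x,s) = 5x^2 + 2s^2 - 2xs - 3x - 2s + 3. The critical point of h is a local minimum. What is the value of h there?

29/18

∂h/∂x = 10x - 2s - 3 = 0 and ∂h/∂s = -2x + 4s - 2 = 0, so (x, s) = (4/9, 13/18).
The Hessian has h_{xx} = 10, h_{ss} = 4, h_{xs} = -2, giving D = 36 > 0 with h_{xx} > 0, so the point is a local minimum.
h(4/9, 13/18) = 29/18.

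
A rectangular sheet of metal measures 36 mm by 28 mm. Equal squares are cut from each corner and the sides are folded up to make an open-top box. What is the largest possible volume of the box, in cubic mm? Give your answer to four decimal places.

2342.9182

With cut size x, the volume is V(x) = x(36 − 2x)(28 − 2x) for 0 < x < 14.
V'(x) = 12x^2 − 256x + 1008. Setting V'(x) = 0 gives x ≈ 5.2098 (the root in (0, 14)).
V''(x) = 24x − 256 is negative there, so this is the maximum; V ≈ 2342.9182.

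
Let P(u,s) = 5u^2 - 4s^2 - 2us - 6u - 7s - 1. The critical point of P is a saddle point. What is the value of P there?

∂P/∂u = 10u - 2s - 6 = 0 and ∂P/∂s = -2u - 8s - 7 = 0, so (u, s) = (17/42, -41/42).
The Hessian has P_{uu} = 10, P_{ss} = -8, P_{us} = -2, giving D = -84 < 0, so the point is a saddle point.
P(17/42, -41/42) = 101/84.

101/84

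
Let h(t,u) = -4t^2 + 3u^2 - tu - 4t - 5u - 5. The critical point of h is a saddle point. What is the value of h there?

∂h/∂t = -8t - u - 4 = 0 and ∂h/∂u = -t + 6u - 5 = 0, so (t, u) = (-29/49, 36/49).
The Hessian has h_{tt} = -8, h_{uu} = 6, h_{tu} = -1, giving D = -49 < 0, so the point is a saddle point.
h(-29/49, 36/49) = -277/49.

-277/49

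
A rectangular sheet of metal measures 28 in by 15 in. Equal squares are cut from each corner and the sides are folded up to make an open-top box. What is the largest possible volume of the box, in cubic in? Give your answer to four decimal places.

594.7271

With cut size x, the volume is V(x) = x(28 − 2x)(15 − 2x) for 0 < x < 7.5.
V'(x) = 12x^2 − 172x + 420. Setting V'(x) = 0 gives x ≈ 3.1218 (the root in (0, 7.5)).
V''(x) = 24x − 172 is negative there, so this is the maximum; V ≈ 594.7271.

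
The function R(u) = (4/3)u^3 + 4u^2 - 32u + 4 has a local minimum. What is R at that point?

-100/3

R'(u) = 4u^2 + 8u - 32 = 0 at u = -4, 2.
Since R''(u) = 8u + 8, we get R''(-4) = -24 < 0 ⇒ local maximum; R''(2) = 24 > 0 ⇒ local minimum.
So the local minimum value is R(2) = -100/3.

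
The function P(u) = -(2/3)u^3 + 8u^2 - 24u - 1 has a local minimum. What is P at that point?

P'(u) = -2u^2 + 16u - 24 = 0 at u = 2, 6.
P''(u) = -4u + 16. P''(2) = 8 > 0 ⇒ local minimum; P''(6) = -8 < 0 ⇒ local maximum.
Thus P has its local minimum at u = 2, with value -67/3.

-67/3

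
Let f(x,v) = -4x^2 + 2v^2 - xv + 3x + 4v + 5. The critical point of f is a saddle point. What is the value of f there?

131/33

∂f/∂x = -8x - v + 3 = 0 and ∂f/∂v = -x + 4v + 4 = 0, so (x, v) = (16/33, -29/33).
The Hessian has f_{xx} = -8, f_{vv} = 4, f_{xv} = -1, giving D = -33 < 0, so the point is a saddle point.
f(16/33, -29/33) = 131/33.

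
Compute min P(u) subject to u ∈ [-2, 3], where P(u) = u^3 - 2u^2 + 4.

The derivative is 3u^2 - 4u, which vanishes at u = 0 and u = 4/3.
Compare values at every candidate in [-2, 3]: P(-2) = -12; P(0) = 4; P(4/3) = 76/27; P(3) = 13.
Hence the absolute minimum is -12 at u = -2.

-12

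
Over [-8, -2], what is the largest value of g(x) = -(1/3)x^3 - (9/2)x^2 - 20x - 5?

The derivative is -x^2 - 9x - 20, which vanishes at x = -5 and x = -4.
Evaluating at the critical points and endpoints: g(-8) = 113/3, g(-5) = 145/6, g(-4) = 73/3, g(-2) = 59/3.
The maximum over the interval is 113/3, attained at x = -8.

113/3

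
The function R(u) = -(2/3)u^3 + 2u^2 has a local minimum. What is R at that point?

0

R'(u) = -2u^2 + 4u. Setting R'(u) = 0 gives u ∈ {0, 2}.
Since R''(u) = -4u + 4, we get R''(0) = 4 > 0 ⇒ local minimum; R''(2) = -4 < 0 ⇒ local maximum.
The local minimum is R(0) = 0.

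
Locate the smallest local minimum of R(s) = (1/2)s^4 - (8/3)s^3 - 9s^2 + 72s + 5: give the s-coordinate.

R'(s) = 2s^3 - 8s^2 - 18s + 72 = 0 at s = -3, 3, 4.
R''(s) = 6s^2 - 16s - 18. R''(-3) = 84 > 0 ⇒ local minimum; R''(3) = -12 < 0 ⇒ local maximum; R''(4) = 14 > 0 ⇒ local minimum.
The smallest local minimum is R(-3) = -359/2.

-3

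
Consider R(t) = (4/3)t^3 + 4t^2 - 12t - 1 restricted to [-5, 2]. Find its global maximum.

35

Differentiating, R'(t) = 4t^2 + 8t - 12; which vanishes at t = -3 and t = 1.
Candidates: R(-5) = -23/3, R(-3) = 35, R(1) = -23/3, R(2) = 5/3.
The maximum over the interval is 35, attained at t = -3.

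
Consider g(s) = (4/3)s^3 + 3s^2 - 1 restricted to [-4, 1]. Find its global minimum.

The derivative is 4s^2 + 6s, which vanishes at s = -3/2 and s = 0.
Evaluating at the critical points and endpoints: g(-4) = -115/3, g(-3/2) = 5/4, g(0) = -1, g(1) = 10/3.
Hence the absolute minimum is -115/3 at s = -4.

-115/3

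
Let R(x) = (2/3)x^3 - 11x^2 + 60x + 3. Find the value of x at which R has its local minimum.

Critical points: R'(x) = 2x^2 - 22x + 60 vanishes at x = 5, 6.
R''(x) = 4x - 22. R''(5) = -2 < 0 ⇒ local maximum; R''(6) = 2 > 0 ⇒ local minimum.
So the local minimum value is R(6) = 111.

6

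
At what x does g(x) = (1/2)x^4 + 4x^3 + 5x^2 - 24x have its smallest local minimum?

1

Critical points: g'(x) = 2x^3 + 12x^2 + 10x - 24 vanishes at x = -4, -3, 1.
Second-derivative test with g''(x) = 6x^2 + 24x + 10: g''(-4) = 10 > 0 ⇒ local minimum; g''(-3) = -8 < 0 ⇒ local maximum; g''(1) = 40 > 0 ⇒ local minimum.
Thus g has its smallest local minimum at x = 1, with value -29/2.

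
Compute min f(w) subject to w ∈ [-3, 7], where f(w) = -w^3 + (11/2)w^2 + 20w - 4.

-500/27

The derivative is -3w^2 + 11w + 20, which vanishes at w = -4/3 and w = 5.
Evaluating at the critical points and endpoints: f(-3) = 25/2; f(-4/3) = -500/27; f(5) = 217/2; f(7) = 125/2.
Hence the absolute minimum is -500/27 at w = -4/3.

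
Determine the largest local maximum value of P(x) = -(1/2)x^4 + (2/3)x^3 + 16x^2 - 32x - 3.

631/3

Critical points: P'(x) = -2x^3 + 2x^2 + 32x - 32 vanishes at x = -4, 1, 4.
Since P''(x) = -6x^2 + 4x + 32, we get P''(-4) = -80 < 0 ⇒ local maximum; P''(1) = 30 > 0 ⇒ local minimum; P''(4) = -48 < 0 ⇒ local maximum.
The largest local maximum is P(-4) = 631/3.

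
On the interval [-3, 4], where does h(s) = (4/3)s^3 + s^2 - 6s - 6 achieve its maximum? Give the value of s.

h'(s) = 4s^2 + 2s - 6, which vanishes at s = -3/2 and s = 1.
Candidates: h(-3) = -15, h(-3/2) = 3/4, h(1) = -29/3, h(4) = 214/3.
The maximum over the interval is 214/3, attained at s = 4.

4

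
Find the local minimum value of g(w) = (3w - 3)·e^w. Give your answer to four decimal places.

-3.0000

By the product rule, g'(w) = (3w)·e^w. Since e^w > 0, the only critical point is w = 0.
g''(0) has the same sign as 3 > 0, so this is a local minimum.
g(0) = (-3)·e^(0) ≈ -3.0000.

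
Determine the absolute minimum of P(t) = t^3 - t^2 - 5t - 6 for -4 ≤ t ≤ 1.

-66

Differentiating, P'(t) = 3t^2 - 2t - 5; whose only zero in [-4, 1] is t = -1.
Compare values at every candidate in [-4, 1]: P(-4) = -66,  P(-1) = -3,  P(1) = -11.
So the minimum is P(-4) = -66.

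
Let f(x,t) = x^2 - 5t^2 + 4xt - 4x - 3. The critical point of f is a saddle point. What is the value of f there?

-47/9

∂f/∂x = 2x + 4t - 4 = 0 and ∂f/∂t = 4x - 10t = 0, so (x, t) = (10/9, 4/9).
The Hessian has f_{xx} = 2, f_{tt} = -10, f_{xt} = 4, giving D = -36 < 0, so the point is a saddle point.
f(10/9, 4/9) = -47/9.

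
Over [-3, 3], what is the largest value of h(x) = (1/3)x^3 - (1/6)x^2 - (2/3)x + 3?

17/2

The derivative is x^2 - (1/3)x - 2/3, which vanishes at x = -2/3 and x = 1.
Evaluating at the critical points and endpoints: h(-3) = -11/2,  h(-2/3) = 265/81,  h(1) = 5/2,  h(3) = 17/2.
Hence the absolute maximum is 17/2 at x = 3.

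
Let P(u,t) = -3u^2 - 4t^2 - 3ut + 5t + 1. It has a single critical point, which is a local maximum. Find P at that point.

38/13

∂P/∂u = -6u - 3t = 0 and ∂P/∂t = -3u - 8t + 5 = 0, so (u, t) = (-5/13, 10/13).
The Hessian has P_{uu} = -6, P_{tt} = -8, P_{ut} = -3, giving D = 39 > 0 with P_{uu} < 0, so the point is a local maximum.
P(-5/13, 10/13) = 38/13.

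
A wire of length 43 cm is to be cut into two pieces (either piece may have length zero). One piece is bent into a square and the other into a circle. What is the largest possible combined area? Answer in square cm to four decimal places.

147.1387

Let x be the length used for the square. Square side x/4; circle radius (43−x)/(2π).
A(x) = (x/4)² + π·((43−x)/(2π))² = x²/16 + (43−x)²/(4π) for 0 ≤ x ≤ 43. A'(x) = x/8 − (43−x)/(2π) = 0 gives x = 4·43/(π+4) ≈ 24.0843.
A'' > 0, so the interior critical point is a minimum; the maximum is at an endpoint. A(0) = 147.1387 and A(43) = 115.5625, so the largest area is 147.1387.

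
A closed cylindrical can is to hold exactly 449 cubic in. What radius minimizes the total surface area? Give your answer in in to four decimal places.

With radius r and height h, πr²h = 449 so h = 449/(πr²), and S(r) = 2πr² + 2πrh = 2πr² + 2·449/r.
S'(r) = 4πr − 2·449/r² = 0 ⇒ r³ = 449/(2π), so r ≈ 4.1498 and h = 2r ≈ 8.2995.
S''(r) = 4π + 4·449/r³ > 0, so this is the minimum; S ≈ 324.5977.

4.1498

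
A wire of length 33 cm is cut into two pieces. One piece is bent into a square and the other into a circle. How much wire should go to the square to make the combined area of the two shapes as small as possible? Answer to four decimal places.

Let x be the length used for the square. Square side x/4; circle radius (33−x)/(2π).
A(x) = (x/4)² + π·((33−x)/(2π))² = x²/16 + (33−x)²/(4π) for 0 ≤ x ≤ 33. A'(x) = x/8 − (33−x)/(2π) = 0 gives x = 4·33/(π+4) ≈ 18.4833.
A'' = 1/8 + 1/(2π) > 0, so this gives the minimum combined area; x ≈ 18.4833 cm to the square.

18.4833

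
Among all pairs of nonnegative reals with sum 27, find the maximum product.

With x + y = 27, the product is P(x) = x(27 − x).
P'(x) = 27 − 2x = 0 gives x = 27/2; P'' = −2 < 0, so this is the maximum.
P = 27/2·27/2 = 729/4.

729/4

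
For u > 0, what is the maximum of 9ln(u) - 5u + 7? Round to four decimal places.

3.2901

f'(u) = 9/u − 5 = 0 gives u = 9/5.
f''(u) = -9/u², which is negative for u > 0, so this is a local maximum.
f(9/5) = 9·ln(9/5) - 9 + 7 ≈ 3.2901.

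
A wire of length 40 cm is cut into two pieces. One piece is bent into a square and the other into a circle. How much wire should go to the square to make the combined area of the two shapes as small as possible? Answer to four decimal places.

22.4040

Let x be the length used for the square. Square side x/4; circle radius (40−x)/(2π).
A(x) = (x/4)² + π·((40−x)/(2π))² = x²/16 + (40−x)²/(4π) for 0 ≤ x ≤ 40. A'(x) = x/8 − (40−x)/(2π) = 0 gives x = 4·40/(π+4) ≈ 22.4040.
A'' = 1/8 + 1/(2π) > 0, so this gives the minimum combined area; x ≈ 22.4040 cm to the square.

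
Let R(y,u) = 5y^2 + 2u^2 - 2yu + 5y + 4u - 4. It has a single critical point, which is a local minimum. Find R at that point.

∂R/∂y = 10y - 2u + 5 = 0 and ∂R/∂u = -2y + 4u + 4 = 0, so (y, u) = (-7/9, -25/18).
The Hessian has R_{yy} = 10, R_{uu} = 4, R_{yu} = -2, giving D = 36 > 0 with R_{yy} > 0, so the point is a local minimum.
R(-7/9, -25/18) = -157/18.

-157/18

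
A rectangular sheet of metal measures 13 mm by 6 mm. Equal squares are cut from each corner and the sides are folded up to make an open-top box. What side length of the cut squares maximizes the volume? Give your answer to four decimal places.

1.2884

With cut size x, the volume is V(x) = x(13 − 2x)(6 − 2x) for 0 < x < 3.
V'(x) = 12x^2 − 76x + 78. Setting V'(x) = 0 gives x ≈ 1.2884 (the root in (0, 3)).
V''(x) = 24x − 76 is negative there, so this is the maximum; V ≈ 45.9710.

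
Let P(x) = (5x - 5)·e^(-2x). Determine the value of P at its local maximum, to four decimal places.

By the product rule, P'(x) = (-10x + 15)·e^(-2x). Since e^(-2x) > 0, the only critical point is x = 3/2.
P''(3/2) has the same sign as -10 < 0, so this is a local maximum.
P(3/2) = (5/2)·e^(-3) ≈ 0.1245.

0.1245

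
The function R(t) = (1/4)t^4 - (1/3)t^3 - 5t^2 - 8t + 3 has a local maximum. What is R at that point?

79/12

R'(t) = t^3 - t^2 - 10t - 8 = 0 at t = -2, -1, 4.
R''(t) = 3t^2 - 2t - 10. R''(-2) = 6 > 0 ⇒ local minimum; R''(-1) = -5 < 0 ⇒ local maximum; R''(4) = 30 > 0 ⇒ local minimum.
Thus R has its local maximum at t = -1, with value 79/12.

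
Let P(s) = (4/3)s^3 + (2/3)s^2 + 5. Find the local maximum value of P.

407/81

P'(s) = 4s^2 + (4/3)s. Setting P'(s) = 0 gives s ∈ {-1/3, 0}.
P''(s) = 8s + 4/3. P''(-1/3) = -4/3 < 0 ⇒ local maximum; P''(0) = 4/3 > 0 ⇒ local minimum.
Thus P has its local maximum at s = -1/3, with value 407/81.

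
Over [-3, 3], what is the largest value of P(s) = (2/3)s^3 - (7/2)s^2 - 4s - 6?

-119/24

The derivative is 2s^2 - 7s - 4, whose only zero in [-3, 3] is s = -1/2.
Candidates: P(-3) = -87/2; P(-1/2) = -119/24; P(3) = -63/2.
So the maximum is P(-1/2) = -119/24.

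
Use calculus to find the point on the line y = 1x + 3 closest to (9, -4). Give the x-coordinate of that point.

1

Minimize D(x)^2 = (x - 9)^2 + (x + 7)^2.
d/dx[D^2] = 2(x - 9) + 2·1·(x + 7) = 0 ⇒ x = 1.
Then y = 4 and the distance is √(128) ≈ 11.3137.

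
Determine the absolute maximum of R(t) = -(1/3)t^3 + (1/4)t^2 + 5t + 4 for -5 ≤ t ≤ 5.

The derivative is -t^2 + (1/2)t + 5, which vanishes at t = -2 and t = 5/2.
Candidates: R(-5) = 323/12,  R(-2) = -7/3,  R(5/2) = 617/48,  R(5) = -77/12.
So the maximum is R(-5) = 323/12.

323/12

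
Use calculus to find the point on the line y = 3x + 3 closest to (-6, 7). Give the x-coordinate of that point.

3/5

Minimize D(x)^2 = (x + 6)^2 + (3x - 4)^2.
d/dx[D^2] = 2(x + 6) + 2·3·(3x - 4) = 0 ⇒ x = 3/5.
Then y = 24/5 and the distance is √(242/5) ≈ 6.9570.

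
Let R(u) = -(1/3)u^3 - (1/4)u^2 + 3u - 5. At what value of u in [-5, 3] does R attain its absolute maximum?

-5

Differentiating, R'(u) = -u^2 - (1/2)u + 3; which vanishes at u = -2 and u = 3/2.
Candidates: R(-5) = 185/12, R(-2) = -28/3, R(3/2) = -35/16, R(3) = -29/4.
So the maximum is R(-5) = 185/12.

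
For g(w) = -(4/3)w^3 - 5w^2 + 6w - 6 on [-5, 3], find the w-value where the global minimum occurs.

3

Differentiating, g'(w) = -4w^2 - 10w + 6; which vanishes at w = -3 and w = 1/2.
Candidates: g(-5) = 17/3, g(-3) = -33, g(1/2) = -53/12, g(3) = -69.
The minimum over the interval is -69, attained at w = 3.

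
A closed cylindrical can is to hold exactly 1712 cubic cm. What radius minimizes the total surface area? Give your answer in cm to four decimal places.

With radius r and height h, πr²h = 1712 so h = 1712/(πr²), and S(r) = 2πr² + 2πrh = 2πr² + 2·1712/r.
S'(r) = 4πr − 2·1712/r² = 0 ⇒ r³ = 1712/(2π), so r ≈ 6.4830 and h = 2r ≈ 12.9660.
S''(r) = 4π + 4·1712/r³ > 0, so this is the minimum; S ≈ 792.2284.

6.4830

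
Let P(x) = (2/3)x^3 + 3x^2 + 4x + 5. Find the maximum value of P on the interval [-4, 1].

The derivative is 2x^2 + 6x + 4, which vanishes at x = -2 and x = -1.
Evaluating at the critical points and endpoints: P(-4) = -17/3; P(-2) = 11/3; P(-1) = 10/3; P(1) = 38/3.
The maximum over the interval is 38/3, attained at x = 1.

38/3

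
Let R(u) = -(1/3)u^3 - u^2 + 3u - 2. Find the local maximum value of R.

Critical points: R'(u) = -u^2 - 2u + 3 vanishes at u = -3, 1.
R''(u) = -2u - 2. R''(-3) = 4 > 0 ⇒ local minimum; R''(1) = -4 < 0 ⇒ local maximum.
Thus R has its local maximum at u = 1, with value -1/3.

-1/3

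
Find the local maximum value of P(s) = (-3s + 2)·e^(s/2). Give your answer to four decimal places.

P'(s) = (-3)·e^(s/2) + (-3s + 2)·(1/2)·e^(s/2) = (-(3/2)s - 2)·e^(s/2). Since e^(s/2) > 0, the only critical point is s = -4/3.
P''(-4/3) has the same sign as -3/2 < 0, so this is a local maximum.
P(-4/3) = (6)·e^(-2/3) ≈ 3.0805.

3.0805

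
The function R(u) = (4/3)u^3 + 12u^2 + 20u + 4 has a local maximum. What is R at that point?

112/3

R'(u) = 4u^2 + 24u + 20. Setting R'(u) = 0 gives u ∈ {-5, -1}.
R''(u) = 8u + 24. R''(-5) = -16 < 0 ⇒ local maximum; R''(-1) = 16 > 0 ⇒ local minimum.
Thus R has its local maximum at u = -5, with value 112/3.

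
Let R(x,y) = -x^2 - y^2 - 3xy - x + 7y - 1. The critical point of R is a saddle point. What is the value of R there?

-76/5

∂R/∂x = -2x - 3y - 1 = 0 and ∂R/∂y = -3x - 2y + 7 = 0, so (x, y) = (23/5, -17/5).
The Hessian has R_{xx} = -2, R_{yy} = -2, R_{xy} = -3, giving D = -5 < 0, so the point is a saddle point.
R(23/5, -17/5) = -76/5.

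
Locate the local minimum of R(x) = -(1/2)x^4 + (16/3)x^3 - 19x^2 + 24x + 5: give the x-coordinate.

3

R'(x) = -2x^3 + 16x^2 - 38x + 24. Setting R'(x) = 0 gives x ∈ {1, 3, 4}.
Since R''(x) = -6x^2 + 32x - 38, we get R''(1) = -12 < 0 ⇒ local maximum; R''(3) = 4 > 0 ⇒ local minimum; R''(4) = -6 < 0 ⇒ local maximum.
So the local minimum value is R(3) = 19/2.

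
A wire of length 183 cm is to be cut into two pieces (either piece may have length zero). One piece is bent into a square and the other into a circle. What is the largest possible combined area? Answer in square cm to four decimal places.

Let x be the length used for the square. Square side x/4; circle radius (183−x)/(2π).
A(x) = (x/4)² + π·((183−x)/(2π))² = x²/16 + (183−x)²/(4π) for 0 ≤ x ≤ 183. A'(x) = x/8 − (183−x)/(2π) = 0 gives x = 4·183/(π+4) ≈ 102.4981.
A'' > 0, so the interior critical point is a minimum; the maximum is at an endpoint. A(0) = 2664.9699 and A(183) = 2093.0625, so the largest area is 2664.9699.

2664.9699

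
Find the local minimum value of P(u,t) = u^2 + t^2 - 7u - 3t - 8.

∂P/∂u = 2u - 7 = 0 and ∂P/∂t = 2t - 3 = 0, so (u, t) = (7/2, 3/2).
The Hessian has P_{uu} = 2, P_{tt} = 2, P_{ut} = 0, giving D = 4 > 0 with P_{uu} > 0, so the point is a local minimum.
P(7/2, 3/2) = -45/2.

-45/2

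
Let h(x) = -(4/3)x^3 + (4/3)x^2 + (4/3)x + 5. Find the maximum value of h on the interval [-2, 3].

55/3

The derivative is -4x^2 + (8/3)x + 4/3, which vanishes at x = -1/3 and x = 1.
Compare values at every candidate in [-2, 3]: h(-2) = 55/3; h(-1/3) = 385/81; h(1) = 19/3; h(3) = -15.
So the maximum is h(-2) = 55/3.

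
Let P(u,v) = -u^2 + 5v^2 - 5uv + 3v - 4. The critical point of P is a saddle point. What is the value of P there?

-21/5

∂P/∂u = -2u - 5v = 0 and ∂P/∂v = -5u + 10v + 3 = 0, so (u, v) = (1/3, -2/15).
The Hessian has P_{uu} = -2, P_{vv} = 10, P_{uv} = -5, giving D = -45 < 0, so the point is a saddle point.
P(1/3, -2/15) = -21/5.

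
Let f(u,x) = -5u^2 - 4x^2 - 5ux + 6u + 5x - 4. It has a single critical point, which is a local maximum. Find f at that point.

-101/55

∂f/∂u = -10u - 5x + 6 = 0 and ∂f/∂x = -5u - 8x + 5 = 0, so (u, x) = (23/55, 4/11).
The Hessian has f_{uu} = -10, f_{xx} = -8, f_{ux} = -5, giving D = 55 > 0 with f_{uu} < 0, so the point is a local maximum.
f(23/55, 4/11) = -101/55.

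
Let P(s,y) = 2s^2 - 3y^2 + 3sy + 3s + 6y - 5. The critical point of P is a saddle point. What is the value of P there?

-58/11

∂P/∂s = 4s + 3y + 3 = 0 and ∂P/∂y = 3s - 6y + 6 = 0, so (s, y) = (-12/11, 5/11).
The Hessian has P_{ss} = 4, P_{yy} = -6, P_{sy} = 3, giving D = -33 < 0, so the point is a saddle point.
P(-12/11, 5/11) = -58/11.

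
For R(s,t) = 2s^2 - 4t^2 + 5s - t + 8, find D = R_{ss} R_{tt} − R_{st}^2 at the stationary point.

-32

∂R/∂s = 4s + 5 = 0 and ∂R/∂t = -8t - 1 = 0, so (s, t) = (-5/4, -1/8).
The Hessian has R_{ss} = 4, R_{tt} = -8, R_{st} = 0, giving D = -32 < 0, so the point is a saddle point.
D = (4)·(-8) − (0)^2 = -32.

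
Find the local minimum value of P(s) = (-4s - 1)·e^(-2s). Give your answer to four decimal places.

Differentiating with the product rule gives P'(s) = (8s - 2)·e^(-2s). Since e^(-2s) > 0, the only critical point is s = 1/4.
P''(1/4) has the same sign as 8 > 0, so this is a local minimum.
P(1/4) = (-2)·e^(-1/2) ≈ -1.2131.

-1.2131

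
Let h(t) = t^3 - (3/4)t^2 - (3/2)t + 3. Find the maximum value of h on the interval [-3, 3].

The derivative is 3t^2 - (3/2)t - 3/2, which vanishes at t = -1/2 and t = 1.
Candidates: h(-3) = -105/4, h(-1/2) = 55/16, h(1) = 7/4, h(3) = 75/4.
So the maximum is h(3) = 75/4.

75/4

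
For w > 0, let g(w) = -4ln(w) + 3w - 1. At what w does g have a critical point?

g'(w) = -4/w + 3 = 0 gives w = 4/3.
g''(w) = 4/w², which is positive for w > 0, so this is a local minimum.
g(4/3) = -4·ln(4/3) + 4 - 1 ≈ 1.8493.

4/3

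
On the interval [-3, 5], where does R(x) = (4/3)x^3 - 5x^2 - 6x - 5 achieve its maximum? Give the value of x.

5

Differentiating, R'(x) = 4x^2 - 10x - 6; which vanishes at x = -1/2 and x = 3.
Compare values at every candidate in [-3, 5]: R(-3) = -68, R(-1/2) = -41/12, R(3) = -32, R(5) = 20/3.
So the maximum is R(5) = 20/3.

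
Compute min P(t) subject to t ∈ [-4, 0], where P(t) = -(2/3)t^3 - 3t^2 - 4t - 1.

Differentiating, P'(t) = -2t^2 - 6t - 4; which vanishes at t = -2 and t = -1.
Compare values at every candidate in [-4, 0]: P(-4) = 29/3, P(-2) = 1/3, P(-1) = 2/3, P(0) = -1.
So the minimum is P(0) = -1.

-1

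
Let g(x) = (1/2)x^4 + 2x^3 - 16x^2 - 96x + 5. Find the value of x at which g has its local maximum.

Critical points: g'(x) = 2x^3 + 6x^2 - 32x - 96 vanishes at x = -4, -3, 4.
Since g''(x) = 6x^2 + 12x - 32, we get g''(-4) = 16 > 0 ⇒ local minimum; g''(-3) = -14 < 0 ⇒ local maximum; g''(4) = 112 > 0 ⇒ local minimum.
The local maximum is g(-3) = 271/2.

-3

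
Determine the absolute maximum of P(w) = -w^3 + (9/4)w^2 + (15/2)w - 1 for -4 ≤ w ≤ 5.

Differentiating, P'(w) = -3w^2 + (9/2)w + 15/2; which vanishes at w = -1 and w = 5/2.
Candidates: P(-4) = 69,  P(-1) = -21/4,  P(5/2) = 259/16,  P(5) = -129/4.
The maximum over the interval is 69, attained at w = -4.

69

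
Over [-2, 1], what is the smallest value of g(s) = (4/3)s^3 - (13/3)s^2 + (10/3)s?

Differentiating, g'(s) = 4s^2 - (26/3)s + 10/3; whose only zero in [-2, 1] is s = 1/2.
Compare values at every candidate in [-2, 1]: g(-2) = -104/3; g(1/2) = 3/4; g(1) = 1/3.
So the minimum is g(-2) = -104/3.

-104/3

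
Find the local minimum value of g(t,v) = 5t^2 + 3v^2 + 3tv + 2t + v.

∂g/∂t = 10t + 3v + 2 = 0 and ∂g/∂v = 3t + 6v + 1 = 0, so (t, v) = (-3/17, -4/51).
The Hessian has g_{tt} = 10, g_{vv} = 6, g_{tv} = 3, giving D = 51 > 0 with g_{tt} > 0, so the point is a local minimum.
g(-3/17, -4/51) = -11/51.

-11/51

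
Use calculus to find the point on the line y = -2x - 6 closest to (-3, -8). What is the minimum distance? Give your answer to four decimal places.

Minimize D(x)^2 = (x + 3)^2 + (-2x + 2)^2.
d/dx[D^2] = 2(x + 3) + 2·(-2)·(-2x + 2) = 0 ⇒ x = 1/5.
Then y = -32/5 and the distance is √(64/5) ≈ 3.5777.

3.5777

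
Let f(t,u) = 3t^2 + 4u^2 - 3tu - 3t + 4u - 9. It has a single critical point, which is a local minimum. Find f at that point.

∂f/∂t = 6t - 3u - 3 = 0 and ∂f/∂u = -3t + 8u + 4 = 0, so (t, u) = (4/13, -5/13).
The Hessian has f_{tt} = 6, f_{uu} = 8, f_{tu} = -3, giving D = 39 > 0 with f_{tt} > 0, so the point is a local minimum.
f(4/13, -5/13) = -133/13.

-133/13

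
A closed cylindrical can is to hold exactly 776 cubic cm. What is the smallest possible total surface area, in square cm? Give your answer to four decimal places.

467.4721

With radius r and height h, πr²h = 776 so h = 776/(πr²), and S(r) = 2πr² + 2πrh = 2πr² + 2·776/r.
S'(r) = 4πr − 2·776/r² = 0 ⇒ r³ = 776/(2π), so r ≈ 4.9800 and h = 2r ≈ 9.9600.
S''(r) = 4π + 4·776/r³ > 0, so this is the minimum; S ≈ 467.4721.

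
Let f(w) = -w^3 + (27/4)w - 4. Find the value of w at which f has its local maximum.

3/2

f'(w) = -3w^2 + 27/4. Setting f'(w) = 0 gives w ∈ {-3/2, 3/2}.
Second-derivative test with f''(w) = -6w: f''(-3/2) = 9 > 0 ⇒ local minimum; f''(3/2) = -9 < 0 ⇒ local maximum.
So the local maximum value is f(3/2) = 11/4.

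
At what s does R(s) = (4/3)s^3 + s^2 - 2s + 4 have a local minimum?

1/2

R'(s) = 4s^2 + 2s - 2 = 0 at s = -1, 1/2.
R''(s) = 8s + 2. R''(-1) = -6 < 0 ⇒ local maximum; R''(1/2) = 6 > 0 ⇒ local minimum.
So the local minimum value is R(1/2) = 41/12.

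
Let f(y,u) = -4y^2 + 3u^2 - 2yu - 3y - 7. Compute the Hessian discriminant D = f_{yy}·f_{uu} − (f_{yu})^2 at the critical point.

∂f/∂y = -8y - 2u - 3 = 0 and ∂f/∂u = -2y + 6u = 0, so (y, u) = (-9/26, -3/26).
The Hessian has f_{yy} = -8, f_{uu} = 6, f_{yu} = -2, giving D = -52 < 0, so the point is a saddle point.
D = (-8)·(6) − (-2)^2 = -52.

-52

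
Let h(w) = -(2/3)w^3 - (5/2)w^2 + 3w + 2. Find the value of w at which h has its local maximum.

h'(w) = -2w^2 - 5w + 3. Setting h'(w) = 0 gives w ∈ {-3, 1/2}.
h''(w) = -4w - 5. h''(-3) = 7 > 0 ⇒ local minimum; h''(1/2) = -7 < 0 ⇒ local maximum.
The local maximum is h(1/2) = 67/24.

1/2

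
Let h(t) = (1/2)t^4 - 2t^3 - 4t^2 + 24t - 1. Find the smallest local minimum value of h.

Critical points: h'(t) = 2t^3 - 6t^2 - 8t + 24 vanishes at t = -2, 2, 3.
Since h''(t) = 6t^2 - 12t - 8, we get h''(-2) = 40 > 0 ⇒ local minimum; h''(2) = -8 < 0 ⇒ local maximum; h''(3) = 10 > 0 ⇒ local minimum.
So the smallest local minimum value is h(-2) = -41.

-41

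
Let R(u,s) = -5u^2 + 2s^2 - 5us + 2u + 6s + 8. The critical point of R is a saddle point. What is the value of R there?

408/65

∂R/∂u = -10u - 5s + 2 = 0 and ∂R/∂s = -5u + 4s + 6 = 0, so (u, s) = (38/65, -10/13).
The Hessian has R_{uu} = -10, R_{ss} = 4, R_{us} = -5, giving D = -65 < 0, so the point is a saddle point.
R(38/65, -10/13) = 408/65.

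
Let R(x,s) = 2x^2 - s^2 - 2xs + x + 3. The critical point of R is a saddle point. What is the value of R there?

∂R/∂x = 4x - 2s + 1 = 0 and ∂R/∂s = -2x - 2s = 0, so (x, s) = (-1/6, 1/6).
The Hessian has R_{xx} = 4, R_{ss} = -2, R_{xs} = -2, giving D = -12 < 0, so the point is a saddle point.
R(-1/6, 1/6) = 35/12.

35/12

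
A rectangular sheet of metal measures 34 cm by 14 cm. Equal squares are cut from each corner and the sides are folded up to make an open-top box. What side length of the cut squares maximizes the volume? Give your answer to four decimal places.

With cut size x, the volume is V(x) = x(34 − 2x)(14 − 2x) for 0 < x < 7.
V'(x) = 12x^2 − 192x + 476. Setting V'(x) = 0 gives x ≈ 3.0671 (the root in (0, 7)).
V''(x) = 24x − 192 is negative there, so this is the maximum; V ≈ 672.2679.

3.0671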